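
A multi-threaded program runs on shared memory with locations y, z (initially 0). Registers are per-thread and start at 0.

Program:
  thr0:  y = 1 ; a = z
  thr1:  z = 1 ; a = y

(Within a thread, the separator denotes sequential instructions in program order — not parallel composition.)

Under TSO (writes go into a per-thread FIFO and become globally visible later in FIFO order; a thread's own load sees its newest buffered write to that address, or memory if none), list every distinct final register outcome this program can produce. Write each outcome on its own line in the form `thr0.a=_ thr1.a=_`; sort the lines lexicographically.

outcome vector order: (thr0.a,thr1.a)
|TSO outcomes| = 4

thr0.a=0 thr1.a=0
thr0.a=0 thr1.a=1
thr0.a=1 thr1.a=0
thr0.a=1 thr1.a=1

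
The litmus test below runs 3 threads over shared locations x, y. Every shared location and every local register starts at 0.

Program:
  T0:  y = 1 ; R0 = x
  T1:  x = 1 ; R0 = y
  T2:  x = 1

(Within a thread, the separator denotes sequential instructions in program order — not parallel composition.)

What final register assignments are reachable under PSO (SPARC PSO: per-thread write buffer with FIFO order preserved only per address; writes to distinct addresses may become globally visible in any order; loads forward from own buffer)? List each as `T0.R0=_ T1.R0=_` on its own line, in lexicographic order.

outcome vector order: (T0.R0,T1.R0)
|PSO outcomes| = 4

T0.R0=0 T1.R0=0
T0.R0=0 T1.R0=1
T0.R0=1 T1.R0=0
T0.R0=1 T1.R0=1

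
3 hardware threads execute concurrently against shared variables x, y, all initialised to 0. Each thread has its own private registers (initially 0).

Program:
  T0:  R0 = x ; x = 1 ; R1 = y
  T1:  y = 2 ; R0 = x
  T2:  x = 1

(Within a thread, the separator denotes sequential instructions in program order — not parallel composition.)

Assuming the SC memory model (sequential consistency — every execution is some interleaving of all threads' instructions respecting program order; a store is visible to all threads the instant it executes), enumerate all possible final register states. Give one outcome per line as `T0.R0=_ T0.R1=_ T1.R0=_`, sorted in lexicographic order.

outcome vector order: (T0.R0,T0.R1,T1.R0)
|SC outcomes| = 6

T0.R0=0 T0.R1=0 T1.R0=1
T0.R0=0 T0.R1=2 T1.R0=0
T0.R0=0 T0.R1=2 T1.R0=1
T0.R0=1 T0.R1=0 T1.R0=1
T0.R0=1 T0.R1=2 T1.R0=0
T0.R0=1 T0.R1=2 T1.R0=1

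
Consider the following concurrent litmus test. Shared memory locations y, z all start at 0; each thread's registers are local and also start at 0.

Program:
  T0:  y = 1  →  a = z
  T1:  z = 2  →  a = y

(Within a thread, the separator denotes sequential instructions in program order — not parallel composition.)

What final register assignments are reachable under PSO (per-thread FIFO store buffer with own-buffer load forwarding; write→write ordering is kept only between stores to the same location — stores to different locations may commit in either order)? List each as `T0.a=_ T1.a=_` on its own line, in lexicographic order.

T0.a=0 T1.a=0
T0.a=0 T1.a=1
T0.a=2 T1.a=0
T0.a=2 T1.a=1

outcome vector order: (T0.a,T1.a)
|PSO outcomes| = 4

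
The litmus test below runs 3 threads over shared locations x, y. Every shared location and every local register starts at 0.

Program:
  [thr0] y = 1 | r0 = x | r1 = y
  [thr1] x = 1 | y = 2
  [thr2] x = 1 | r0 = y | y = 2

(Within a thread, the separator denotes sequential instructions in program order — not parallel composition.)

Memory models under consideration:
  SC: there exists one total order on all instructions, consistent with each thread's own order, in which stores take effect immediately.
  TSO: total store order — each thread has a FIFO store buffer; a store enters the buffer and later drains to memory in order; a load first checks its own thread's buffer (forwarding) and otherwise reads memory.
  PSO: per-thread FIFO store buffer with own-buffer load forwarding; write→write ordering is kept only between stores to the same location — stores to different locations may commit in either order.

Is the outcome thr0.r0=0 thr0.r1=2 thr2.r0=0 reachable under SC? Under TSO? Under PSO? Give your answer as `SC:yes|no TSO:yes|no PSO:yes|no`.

outcome vector order: (thr0.r0,thr0.r1,thr2.r0)
[SC] allowed = {<0 1 1> <0 1 2> <0 2 1> <0 2 2> <1 1 0> <1 1 1> <1 1 2> <1 2 0> <1 2 1> <1 2 2>}
[TSO] allowed = {<0 1 0> <0 1 1> <0 1 2> <0 2 0> <0 2 1> <0 2 2> <1 1 0> <1 1 1> <1 1 2> <1 2 0> <1 2 1> <1 2 2>}
[PSO] allowed = {<0 1 0> <0 1 1> <0 1 2> <0 2 0> <0 2 1> <0 2 2> <1 1 0> <1 1 1> <1 1 2> <1 2 0> <1 2 1> <1 2 2>}
target <0 2 0> ∈ {TSO,PSO}

SC:no TSO:yes PSO:yes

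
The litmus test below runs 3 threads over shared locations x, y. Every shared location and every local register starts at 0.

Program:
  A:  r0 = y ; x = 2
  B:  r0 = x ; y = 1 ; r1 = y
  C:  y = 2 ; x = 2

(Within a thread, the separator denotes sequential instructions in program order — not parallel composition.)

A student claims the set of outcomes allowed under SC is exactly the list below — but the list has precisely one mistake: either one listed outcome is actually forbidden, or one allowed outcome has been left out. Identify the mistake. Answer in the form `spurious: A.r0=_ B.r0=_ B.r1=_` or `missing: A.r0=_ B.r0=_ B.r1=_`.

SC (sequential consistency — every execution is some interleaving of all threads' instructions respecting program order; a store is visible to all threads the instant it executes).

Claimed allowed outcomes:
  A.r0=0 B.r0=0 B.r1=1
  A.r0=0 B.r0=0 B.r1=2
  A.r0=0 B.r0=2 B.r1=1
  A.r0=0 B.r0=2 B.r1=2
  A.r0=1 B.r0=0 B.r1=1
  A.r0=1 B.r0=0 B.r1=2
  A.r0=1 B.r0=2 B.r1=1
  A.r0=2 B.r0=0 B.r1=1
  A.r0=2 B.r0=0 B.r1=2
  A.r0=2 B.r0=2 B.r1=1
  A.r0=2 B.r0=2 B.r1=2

outcome vector order: (A.r0,B.r0,B.r1)
[SC] allowed = {001; 002; 021; 022; 101; 102; 121; 201; 202; 221}
claimed∖SC = {222}

spurious: A.r0=2 B.r0=2 B.r1=2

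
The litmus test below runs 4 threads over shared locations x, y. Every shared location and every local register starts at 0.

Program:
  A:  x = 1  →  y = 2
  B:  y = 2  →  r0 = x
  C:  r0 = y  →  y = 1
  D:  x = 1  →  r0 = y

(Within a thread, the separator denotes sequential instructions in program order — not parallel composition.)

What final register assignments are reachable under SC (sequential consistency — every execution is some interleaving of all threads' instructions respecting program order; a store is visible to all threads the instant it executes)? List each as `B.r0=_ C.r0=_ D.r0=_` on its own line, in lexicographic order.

outcome vector order: (B.r0,C.r0,D.r0)
|SC outcomes| = 10

B.r0=0 C.r0=0 D.r0=1
B.r0=0 C.r0=0 D.r0=2
B.r0=0 C.r0=2 D.r0=1
B.r0=0 C.r0=2 D.r0=2
B.r0=1 C.r0=0 D.r0=0
B.r0=1 C.r0=0 D.r0=1
B.r0=1 C.r0=0 D.r0=2
B.r0=1 C.r0=2 D.r0=0
B.r0=1 C.r0=2 D.r0=1
B.r0=1 C.r0=2 D.r0=2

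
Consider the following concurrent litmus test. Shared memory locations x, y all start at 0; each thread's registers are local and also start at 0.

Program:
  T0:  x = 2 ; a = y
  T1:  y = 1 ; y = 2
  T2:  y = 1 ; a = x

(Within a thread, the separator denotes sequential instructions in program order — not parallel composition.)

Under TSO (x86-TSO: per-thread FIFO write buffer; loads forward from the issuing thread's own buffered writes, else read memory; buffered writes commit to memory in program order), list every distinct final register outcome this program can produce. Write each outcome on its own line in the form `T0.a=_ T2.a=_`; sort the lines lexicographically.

T0.a=0 T2.a=0
T0.a=0 T2.a=2
T0.a=1 T2.a=0
T0.a=1 T2.a=2
T0.a=2 T2.a=0
T0.a=2 T2.a=2

outcome vector order: (T0.a,T2.a)
|TSO outcomes| = 6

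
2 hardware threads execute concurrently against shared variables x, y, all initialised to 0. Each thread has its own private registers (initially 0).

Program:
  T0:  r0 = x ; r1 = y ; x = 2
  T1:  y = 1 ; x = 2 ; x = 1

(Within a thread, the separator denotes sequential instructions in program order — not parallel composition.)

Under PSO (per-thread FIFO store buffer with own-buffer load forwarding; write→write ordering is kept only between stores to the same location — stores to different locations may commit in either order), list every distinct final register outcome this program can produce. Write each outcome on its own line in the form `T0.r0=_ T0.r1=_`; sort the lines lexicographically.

T0.r0=0 T0.r1=0
T0.r0=0 T0.r1=1
T0.r0=1 T0.r1=0
T0.r0=1 T0.r1=1
T0.r0=2 T0.r1=0
T0.r0=2 T0.r1=1

outcome vector order: (T0.r0,T0.r1)
|PSO outcomes| = 6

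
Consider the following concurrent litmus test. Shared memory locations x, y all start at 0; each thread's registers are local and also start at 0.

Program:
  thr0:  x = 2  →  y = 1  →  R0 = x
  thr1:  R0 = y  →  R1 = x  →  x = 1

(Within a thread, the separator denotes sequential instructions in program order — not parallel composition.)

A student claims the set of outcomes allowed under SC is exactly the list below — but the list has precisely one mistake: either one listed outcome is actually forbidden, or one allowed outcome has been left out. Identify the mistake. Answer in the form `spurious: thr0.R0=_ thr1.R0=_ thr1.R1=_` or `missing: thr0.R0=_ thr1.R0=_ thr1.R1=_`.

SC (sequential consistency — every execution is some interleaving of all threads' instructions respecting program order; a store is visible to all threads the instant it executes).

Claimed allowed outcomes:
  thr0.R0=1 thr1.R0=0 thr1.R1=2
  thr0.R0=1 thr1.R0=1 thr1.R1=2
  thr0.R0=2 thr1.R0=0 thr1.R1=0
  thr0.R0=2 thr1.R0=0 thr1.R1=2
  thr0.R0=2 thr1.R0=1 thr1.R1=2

missing: thr0.R0=1 thr1.R0=0 thr1.R1=0

outcome vector order: (thr0.R0,thr1.R0,thr1.R1)
SC (6): 1/0/0, 1/0/2, 1/1/2, 2/0/0, 2/0/2, 2/1/2
SC∖claimed = {1/0/0}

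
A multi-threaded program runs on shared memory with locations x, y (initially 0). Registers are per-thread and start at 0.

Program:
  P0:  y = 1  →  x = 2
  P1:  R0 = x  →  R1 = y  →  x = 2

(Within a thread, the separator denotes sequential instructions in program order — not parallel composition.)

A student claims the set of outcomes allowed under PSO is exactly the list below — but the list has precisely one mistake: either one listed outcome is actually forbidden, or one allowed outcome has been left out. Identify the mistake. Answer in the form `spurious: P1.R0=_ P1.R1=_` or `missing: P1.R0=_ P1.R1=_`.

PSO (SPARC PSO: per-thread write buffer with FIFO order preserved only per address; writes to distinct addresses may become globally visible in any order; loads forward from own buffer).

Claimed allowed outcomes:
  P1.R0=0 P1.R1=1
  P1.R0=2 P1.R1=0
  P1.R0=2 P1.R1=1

missing: P1.R0=0 P1.R1=0

outcome vector order: (P1.R0,P1.R1)
PSO (4): 00; 01; 20; 21
PSO∖claimed = {00}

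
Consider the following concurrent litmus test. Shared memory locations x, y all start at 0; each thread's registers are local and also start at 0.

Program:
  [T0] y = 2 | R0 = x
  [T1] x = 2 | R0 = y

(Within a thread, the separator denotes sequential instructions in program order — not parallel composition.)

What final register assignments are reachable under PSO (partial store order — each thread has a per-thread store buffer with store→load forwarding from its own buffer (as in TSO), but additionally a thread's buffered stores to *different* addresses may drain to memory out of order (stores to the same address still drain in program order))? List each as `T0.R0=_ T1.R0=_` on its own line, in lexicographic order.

T0.R0=0 T1.R0=0
T0.R0=0 T1.R0=2
T0.R0=2 T1.R0=0
T0.R0=2 T1.R0=2

outcome vector order: (T0.R0,T1.R0)
|PSO outcomes| = 4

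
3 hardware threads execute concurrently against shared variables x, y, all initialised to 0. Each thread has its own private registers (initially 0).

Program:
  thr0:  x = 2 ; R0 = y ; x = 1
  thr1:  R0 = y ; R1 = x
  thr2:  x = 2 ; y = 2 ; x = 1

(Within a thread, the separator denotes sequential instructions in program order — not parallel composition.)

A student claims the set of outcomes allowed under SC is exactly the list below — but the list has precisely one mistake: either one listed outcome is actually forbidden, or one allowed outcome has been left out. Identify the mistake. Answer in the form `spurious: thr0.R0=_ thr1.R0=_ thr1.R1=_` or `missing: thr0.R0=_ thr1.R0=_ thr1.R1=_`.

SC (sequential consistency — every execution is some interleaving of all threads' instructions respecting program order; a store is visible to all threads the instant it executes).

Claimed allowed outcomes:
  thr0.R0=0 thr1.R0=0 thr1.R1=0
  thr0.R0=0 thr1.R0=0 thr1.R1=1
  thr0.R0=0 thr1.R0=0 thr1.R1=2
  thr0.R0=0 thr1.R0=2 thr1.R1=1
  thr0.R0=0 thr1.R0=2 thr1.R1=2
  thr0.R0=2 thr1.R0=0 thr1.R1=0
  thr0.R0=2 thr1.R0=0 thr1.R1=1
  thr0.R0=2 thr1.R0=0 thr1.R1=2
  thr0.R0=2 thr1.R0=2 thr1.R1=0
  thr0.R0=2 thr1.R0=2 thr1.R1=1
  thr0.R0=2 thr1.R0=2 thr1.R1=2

spurious: thr0.R0=2 thr1.R0=2 thr1.R1=0

outcome vector order: (thr0.R0,thr1.R0,thr1.R1)
SC (10): 0/0/0 0/0/1 0/0/2 0/2/1 0/2/2 2/0/0 2/0/1 2/0/2 2/2/1 2/2/2
claimed∖SC = {2/2/0}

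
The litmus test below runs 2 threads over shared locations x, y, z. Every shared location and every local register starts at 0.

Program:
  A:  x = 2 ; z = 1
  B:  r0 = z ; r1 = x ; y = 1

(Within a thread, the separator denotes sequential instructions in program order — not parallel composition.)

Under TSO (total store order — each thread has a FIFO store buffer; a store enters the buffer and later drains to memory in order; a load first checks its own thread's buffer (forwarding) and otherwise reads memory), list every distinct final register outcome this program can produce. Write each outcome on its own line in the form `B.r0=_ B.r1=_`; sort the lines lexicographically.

B.r0=0 B.r1=0
B.r0=0 B.r1=2
B.r0=1 B.r1=2

outcome vector order: (B.r0,B.r1)
|TSO outcomes| = 3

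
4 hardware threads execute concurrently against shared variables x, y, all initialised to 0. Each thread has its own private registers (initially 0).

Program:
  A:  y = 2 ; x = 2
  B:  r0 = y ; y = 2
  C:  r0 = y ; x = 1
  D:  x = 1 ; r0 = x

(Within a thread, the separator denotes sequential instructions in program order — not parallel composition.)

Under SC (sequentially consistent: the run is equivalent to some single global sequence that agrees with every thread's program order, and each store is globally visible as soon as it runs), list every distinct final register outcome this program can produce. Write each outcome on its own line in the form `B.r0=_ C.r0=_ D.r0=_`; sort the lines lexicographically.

B.r0=0 C.r0=0 D.r0=1
B.r0=0 C.r0=0 D.r0=2
B.r0=0 C.r0=2 D.r0=1
B.r0=0 C.r0=2 D.r0=2
B.r0=2 C.r0=0 D.r0=1
B.r0=2 C.r0=0 D.r0=2
B.r0=2 C.r0=2 D.r0=1
B.r0=2 C.r0=2 D.r0=2

outcome vector order: (B.r0,C.r0,D.r0)
|SC outcomes| = 8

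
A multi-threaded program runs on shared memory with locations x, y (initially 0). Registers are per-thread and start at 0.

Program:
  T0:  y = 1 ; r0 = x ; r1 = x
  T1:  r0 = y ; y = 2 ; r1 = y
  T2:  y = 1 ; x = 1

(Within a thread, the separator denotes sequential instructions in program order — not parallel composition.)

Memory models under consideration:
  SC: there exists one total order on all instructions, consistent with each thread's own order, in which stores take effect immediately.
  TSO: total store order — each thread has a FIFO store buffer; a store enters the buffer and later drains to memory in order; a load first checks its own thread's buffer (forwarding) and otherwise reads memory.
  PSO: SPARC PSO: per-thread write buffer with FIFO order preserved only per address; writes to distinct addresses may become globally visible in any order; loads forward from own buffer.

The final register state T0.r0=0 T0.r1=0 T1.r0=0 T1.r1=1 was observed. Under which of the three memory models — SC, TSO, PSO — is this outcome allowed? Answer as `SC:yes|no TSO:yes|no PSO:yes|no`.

SC:yes TSO:yes PSO:yes

outcome vector order: (T0.r0,T0.r1,T1.r0,T1.r1)
SC (12): (0,0,0,1), (0,0,0,2), (0,0,1,1), (0,0,1,2), (0,1,0,1), (0,1,0,2), (0,1,1,1), (0,1,1,2), (1,1,0,1), (1,1,0,2), (1,1,1,1), (1,1,1,2)
TSO (12): (0,0,0,1), (0,0,0,2), (0,0,1,1), (0,0,1,2), (0,1,0,1), (0,1,0,2), (0,1,1,1), (0,1,1,2), (1,1,0,1), (1,1,0,2), (1,1,1,1), (1,1,1,2)
PSO (12): (0,0,0,1), (0,0,0,2), (0,0,1,1), (0,0,1,2), (0,1,0,1), (0,1,0,2), (0,1,1,1), (0,1,1,2), (1,1,0,1), (1,1,0,2), (1,1,1,1), (1,1,1,2)
target (0,0,0,1) ∈ {SC,TSO,PSO}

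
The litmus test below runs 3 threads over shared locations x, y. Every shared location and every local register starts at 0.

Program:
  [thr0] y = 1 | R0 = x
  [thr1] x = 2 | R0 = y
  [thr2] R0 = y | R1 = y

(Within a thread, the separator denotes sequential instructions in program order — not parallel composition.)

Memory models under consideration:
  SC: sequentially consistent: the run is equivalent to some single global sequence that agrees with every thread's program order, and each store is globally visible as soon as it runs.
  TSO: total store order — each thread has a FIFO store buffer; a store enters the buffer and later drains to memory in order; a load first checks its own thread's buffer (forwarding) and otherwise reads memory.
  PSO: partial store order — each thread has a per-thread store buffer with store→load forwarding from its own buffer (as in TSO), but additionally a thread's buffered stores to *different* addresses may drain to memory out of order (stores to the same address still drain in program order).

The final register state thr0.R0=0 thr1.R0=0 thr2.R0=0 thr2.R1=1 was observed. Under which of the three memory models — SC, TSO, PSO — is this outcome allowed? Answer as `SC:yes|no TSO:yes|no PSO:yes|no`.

outcome vector order: (thr0.R0,thr1.R0,thr2.R0,thr2.R1)
SC (9): <0 1 0 0>, <0 1 0 1>, <0 1 1 1>, <2 0 0 0>, <2 0 0 1>, <2 0 1 1>, <2 1 0 0>, <2 1 0 1>, <2 1 1 1>
TSO (12): <0 0 0 0>, <0 0 0 1>, <0 0 1 1>, <0 1 0 0>, <0 1 0 1>, <0 1 1 1>, <2 0 0 0>, <2 0 0 1>, <2 0 1 1>, <2 1 0 0>, <2 1 0 1>, <2 1 1 1>
PSO (12): <0 0 0 0>, <0 0 0 1>, <0 0 1 1>, <0 1 0 0>, <0 1 0 1>, <0 1 1 1>, <2 0 0 0>, <2 0 0 1>, <2 0 1 1>, <2 1 0 0>, <2 1 0 1>, <2 1 1 1>
target <0 0 0 1> ∈ {TSO,PSO}

SC:no TSO:yes PSO:yes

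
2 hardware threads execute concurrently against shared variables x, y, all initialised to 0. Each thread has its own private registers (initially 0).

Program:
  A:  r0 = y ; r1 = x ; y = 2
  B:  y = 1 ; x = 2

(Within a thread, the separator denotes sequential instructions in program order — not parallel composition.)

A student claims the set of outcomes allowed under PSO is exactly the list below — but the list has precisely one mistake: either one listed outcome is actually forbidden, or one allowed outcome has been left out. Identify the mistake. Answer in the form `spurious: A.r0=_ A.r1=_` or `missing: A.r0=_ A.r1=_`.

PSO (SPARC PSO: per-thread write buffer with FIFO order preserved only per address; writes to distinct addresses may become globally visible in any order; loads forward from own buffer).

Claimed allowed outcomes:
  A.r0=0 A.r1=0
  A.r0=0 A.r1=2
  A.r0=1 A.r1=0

outcome vector order: (A.r0,A.r1)
under PSO → <0 0>; <0 2>; <1 0>; <1 2>
PSO∖claimed = {<1 2>}

missing: A.r0=1 A.r1=2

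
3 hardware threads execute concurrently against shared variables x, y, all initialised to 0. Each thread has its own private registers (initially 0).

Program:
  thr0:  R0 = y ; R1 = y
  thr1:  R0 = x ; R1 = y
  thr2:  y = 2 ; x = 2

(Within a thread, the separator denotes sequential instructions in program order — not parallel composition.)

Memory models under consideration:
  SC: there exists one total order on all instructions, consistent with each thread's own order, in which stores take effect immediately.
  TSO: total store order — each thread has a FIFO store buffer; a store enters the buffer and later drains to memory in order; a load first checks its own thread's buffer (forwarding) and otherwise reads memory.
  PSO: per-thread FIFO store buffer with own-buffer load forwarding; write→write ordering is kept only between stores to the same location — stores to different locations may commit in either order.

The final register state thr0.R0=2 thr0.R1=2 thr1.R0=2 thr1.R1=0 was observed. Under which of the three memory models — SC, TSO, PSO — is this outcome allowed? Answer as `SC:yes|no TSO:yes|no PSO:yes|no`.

SC:no TSO:no PSO:yes

outcome vector order: (thr0.R0,thr0.R1,thr1.R0,thr1.R1)
SC (9): 0000 0002 0022 0200 0202 0222 2200 2202 2222
TSO (9): 0000 0002 0022 0200 0202 0222 2200 2202 2222
PSO (12): 0000 0002 0020 0022 0200 0202 0220 0222 2200 2202 2220 2222
target 2220 ∈ {PSO}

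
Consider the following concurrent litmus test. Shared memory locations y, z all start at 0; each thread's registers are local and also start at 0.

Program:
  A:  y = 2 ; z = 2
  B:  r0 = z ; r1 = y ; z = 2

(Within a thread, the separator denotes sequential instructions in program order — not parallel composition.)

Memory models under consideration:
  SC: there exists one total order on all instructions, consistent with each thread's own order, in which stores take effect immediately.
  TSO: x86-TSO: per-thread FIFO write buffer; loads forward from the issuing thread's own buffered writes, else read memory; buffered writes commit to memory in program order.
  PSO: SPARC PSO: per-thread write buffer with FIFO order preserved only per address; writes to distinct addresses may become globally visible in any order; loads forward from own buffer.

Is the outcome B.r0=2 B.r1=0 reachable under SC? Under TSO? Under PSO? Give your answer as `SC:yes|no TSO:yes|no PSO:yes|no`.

outcome vector order: (B.r0,B.r1)
[SC] allowed = {0/0 0/2 2/2}
[TSO] allowed = {0/0 0/2 2/2}
[PSO] allowed = {0/0 0/2 2/0 2/2}
target 2/0 ∈ {PSO}

SC:no TSO:no PSO:yes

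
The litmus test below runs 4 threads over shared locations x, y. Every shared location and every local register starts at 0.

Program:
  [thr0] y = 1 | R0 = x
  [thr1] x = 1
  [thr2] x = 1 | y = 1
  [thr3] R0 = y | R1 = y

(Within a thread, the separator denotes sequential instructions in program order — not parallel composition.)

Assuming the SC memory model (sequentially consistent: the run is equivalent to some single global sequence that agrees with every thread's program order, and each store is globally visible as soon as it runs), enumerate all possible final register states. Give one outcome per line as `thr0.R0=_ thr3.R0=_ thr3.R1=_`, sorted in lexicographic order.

thr0.R0=0 thr3.R0=0 thr3.R1=0
thr0.R0=0 thr3.R0=0 thr3.R1=1
thr0.R0=0 thr3.R0=1 thr3.R1=1
thr0.R0=1 thr3.R0=0 thr3.R1=0
thr0.R0=1 thr3.R0=0 thr3.R1=1
thr0.R0=1 thr3.R0=1 thr3.R1=1

outcome vector order: (thr0.R0,thr3.R0,thr3.R1)
|SC outcomes| = 6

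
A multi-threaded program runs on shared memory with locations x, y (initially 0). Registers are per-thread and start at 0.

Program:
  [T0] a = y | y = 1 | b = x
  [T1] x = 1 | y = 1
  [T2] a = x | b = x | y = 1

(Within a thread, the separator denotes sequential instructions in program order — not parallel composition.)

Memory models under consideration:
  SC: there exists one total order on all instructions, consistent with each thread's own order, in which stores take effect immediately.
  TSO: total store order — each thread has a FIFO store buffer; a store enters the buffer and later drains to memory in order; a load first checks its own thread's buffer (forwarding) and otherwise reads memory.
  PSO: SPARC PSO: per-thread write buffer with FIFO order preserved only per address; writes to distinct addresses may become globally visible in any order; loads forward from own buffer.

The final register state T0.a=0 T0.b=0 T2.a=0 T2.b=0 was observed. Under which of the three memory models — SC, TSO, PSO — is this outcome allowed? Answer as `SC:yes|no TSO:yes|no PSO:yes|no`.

outcome vector order: (T0.a,T0.b,T2.a,T2.b)
under SC → 0000, 0001, 0011, 0100, 0101, 0111, 1000, 1100, 1101, 1111
under TSO → 0000, 0001, 0011, 0100, 0101, 0111, 1000, 1100, 1101, 1111
under PSO → 0000, 0001, 0011, 0100, 0101, 0111, 1000, 1001, 1011, 1100, 1101, 1111
target 0000 ∈ {SC,TSO,PSO}

SC:yes TSO:yes PSO:yes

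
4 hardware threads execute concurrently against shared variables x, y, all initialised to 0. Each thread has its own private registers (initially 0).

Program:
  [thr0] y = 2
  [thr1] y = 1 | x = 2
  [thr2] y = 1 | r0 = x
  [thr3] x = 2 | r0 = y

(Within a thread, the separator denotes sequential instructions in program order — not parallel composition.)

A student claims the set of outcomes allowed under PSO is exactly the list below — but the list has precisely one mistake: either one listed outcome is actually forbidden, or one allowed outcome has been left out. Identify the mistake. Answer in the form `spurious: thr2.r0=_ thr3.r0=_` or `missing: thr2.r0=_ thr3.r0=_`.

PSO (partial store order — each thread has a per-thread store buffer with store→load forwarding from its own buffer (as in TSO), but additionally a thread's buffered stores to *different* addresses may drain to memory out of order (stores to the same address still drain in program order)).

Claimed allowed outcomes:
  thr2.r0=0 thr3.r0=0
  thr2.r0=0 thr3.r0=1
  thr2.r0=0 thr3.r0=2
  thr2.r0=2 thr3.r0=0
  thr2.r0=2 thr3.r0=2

outcome vector order: (thr2.r0,thr3.r0)
PSO (6): 0/0; 0/1; 0/2; 2/0; 2/1; 2/2
PSO∖claimed = {2/1}

missing: thr2.r0=2 thr3.r0=1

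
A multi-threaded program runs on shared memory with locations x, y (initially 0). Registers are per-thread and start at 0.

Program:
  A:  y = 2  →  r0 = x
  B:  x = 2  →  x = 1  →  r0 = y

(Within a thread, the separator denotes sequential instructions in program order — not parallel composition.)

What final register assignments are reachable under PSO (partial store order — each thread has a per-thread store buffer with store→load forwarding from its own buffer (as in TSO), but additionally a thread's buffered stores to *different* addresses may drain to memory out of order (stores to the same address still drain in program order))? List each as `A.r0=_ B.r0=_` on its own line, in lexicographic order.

A.r0=0 B.r0=0
A.r0=0 B.r0=2
A.r0=1 B.r0=0
A.r0=1 B.r0=2
A.r0=2 B.r0=0
A.r0=2 B.r0=2

outcome vector order: (A.r0,B.r0)
|PSO outcomes| = 6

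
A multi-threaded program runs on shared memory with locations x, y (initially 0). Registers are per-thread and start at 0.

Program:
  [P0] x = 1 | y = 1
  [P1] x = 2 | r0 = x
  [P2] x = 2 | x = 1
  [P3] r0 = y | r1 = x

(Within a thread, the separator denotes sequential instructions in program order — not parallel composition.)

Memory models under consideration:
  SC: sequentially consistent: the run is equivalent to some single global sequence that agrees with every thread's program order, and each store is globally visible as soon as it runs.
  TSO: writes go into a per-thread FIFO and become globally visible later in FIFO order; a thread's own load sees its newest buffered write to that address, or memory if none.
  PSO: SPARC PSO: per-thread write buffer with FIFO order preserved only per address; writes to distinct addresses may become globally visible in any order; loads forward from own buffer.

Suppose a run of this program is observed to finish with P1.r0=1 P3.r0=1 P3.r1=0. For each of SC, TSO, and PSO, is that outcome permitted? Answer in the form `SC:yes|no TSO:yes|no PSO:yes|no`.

outcome vector order: (P1.r0,P3.r0,P3.r1)
[SC] allowed = {1/0/0; 1/0/1; 1/0/2; 1/1/1; 1/1/2; 2/0/0; 2/0/1; 2/0/2; 2/1/1; 2/1/2}
[TSO] allowed = {1/0/0; 1/0/1; 1/0/2; 1/1/1; 1/1/2; 2/0/0; 2/0/1; 2/0/2; 2/1/1; 2/1/2}
[PSO] allowed = {1/0/0; 1/0/1; 1/0/2; 1/1/0; 1/1/1; 1/1/2; 2/0/0; 2/0/1; 2/0/2; 2/1/0; 2/1/1; 2/1/2}
target 1/1/0 ∈ {PSO}

SC:no TSO:no PSO:yes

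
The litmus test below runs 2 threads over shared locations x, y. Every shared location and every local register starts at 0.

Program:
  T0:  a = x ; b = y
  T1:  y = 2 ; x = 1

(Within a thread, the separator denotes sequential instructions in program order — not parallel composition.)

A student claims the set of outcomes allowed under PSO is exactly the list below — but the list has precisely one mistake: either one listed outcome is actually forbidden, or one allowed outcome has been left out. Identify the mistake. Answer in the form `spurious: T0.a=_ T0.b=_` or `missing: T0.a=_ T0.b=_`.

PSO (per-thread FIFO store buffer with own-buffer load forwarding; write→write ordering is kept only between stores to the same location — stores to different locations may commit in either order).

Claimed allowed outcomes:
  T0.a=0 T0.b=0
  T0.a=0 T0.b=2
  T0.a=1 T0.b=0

missing: T0.a=1 T0.b=2

outcome vector order: (T0.a,T0.b)
under PSO → 00; 02; 10; 12
PSO∖claimed = {12}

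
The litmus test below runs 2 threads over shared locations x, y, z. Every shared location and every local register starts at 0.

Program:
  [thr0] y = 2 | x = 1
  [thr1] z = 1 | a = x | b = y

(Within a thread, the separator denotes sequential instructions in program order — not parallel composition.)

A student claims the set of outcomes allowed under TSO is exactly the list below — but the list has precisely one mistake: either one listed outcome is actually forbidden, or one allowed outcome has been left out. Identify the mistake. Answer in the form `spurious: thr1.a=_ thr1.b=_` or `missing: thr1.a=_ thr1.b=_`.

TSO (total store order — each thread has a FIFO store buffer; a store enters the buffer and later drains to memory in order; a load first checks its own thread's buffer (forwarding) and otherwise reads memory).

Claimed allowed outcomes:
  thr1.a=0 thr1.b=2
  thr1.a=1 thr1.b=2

outcome vector order: (thr1.a,thr1.b)
TSO (3): <0 0>, <0 2>, <1 2>
TSO∖claimed = {<0 0>}

missing: thr1.a=0 thr1.b=0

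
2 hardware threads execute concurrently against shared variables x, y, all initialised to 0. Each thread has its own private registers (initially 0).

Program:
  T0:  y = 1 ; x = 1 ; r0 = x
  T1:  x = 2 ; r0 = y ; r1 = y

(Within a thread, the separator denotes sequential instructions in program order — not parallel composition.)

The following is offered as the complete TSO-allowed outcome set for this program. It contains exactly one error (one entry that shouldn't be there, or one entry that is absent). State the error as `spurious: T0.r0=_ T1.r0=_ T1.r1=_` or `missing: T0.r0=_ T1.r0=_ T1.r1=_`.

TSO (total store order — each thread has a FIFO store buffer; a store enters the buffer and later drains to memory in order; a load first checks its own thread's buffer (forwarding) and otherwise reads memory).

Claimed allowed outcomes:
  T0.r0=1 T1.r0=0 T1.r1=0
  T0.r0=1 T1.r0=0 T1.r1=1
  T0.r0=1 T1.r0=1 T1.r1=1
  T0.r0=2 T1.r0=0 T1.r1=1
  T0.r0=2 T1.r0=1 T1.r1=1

missing: T0.r0=2 T1.r0=0 T1.r1=0

outcome vector order: (T0.r0,T1.r0,T1.r1)
[TSO] allowed = {<1 0 0> <1 0 1> <1 1 1> <2 0 0> <2 0 1> <2 1 1>}
TSO∖claimed = {<2 0 0>}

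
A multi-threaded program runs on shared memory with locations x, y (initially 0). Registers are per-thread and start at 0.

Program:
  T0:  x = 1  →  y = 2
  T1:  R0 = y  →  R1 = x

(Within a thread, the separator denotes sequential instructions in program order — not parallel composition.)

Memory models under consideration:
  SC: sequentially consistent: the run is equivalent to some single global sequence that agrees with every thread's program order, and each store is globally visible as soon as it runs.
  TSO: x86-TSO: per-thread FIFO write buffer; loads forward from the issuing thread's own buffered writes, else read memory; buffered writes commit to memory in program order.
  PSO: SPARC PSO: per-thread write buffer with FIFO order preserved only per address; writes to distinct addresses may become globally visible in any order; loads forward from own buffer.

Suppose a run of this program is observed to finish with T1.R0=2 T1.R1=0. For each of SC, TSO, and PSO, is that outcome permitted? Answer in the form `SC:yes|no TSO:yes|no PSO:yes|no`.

outcome vector order: (T1.R0,T1.R1)
SC (3): <0 0> <0 1> <2 1>
TSO (3): <0 0> <0 1> <2 1>
PSO (4): <0 0> <0 1> <2 0> <2 1>
target <2 0> ∈ {PSO}

SC:no TSO:no PSO:yes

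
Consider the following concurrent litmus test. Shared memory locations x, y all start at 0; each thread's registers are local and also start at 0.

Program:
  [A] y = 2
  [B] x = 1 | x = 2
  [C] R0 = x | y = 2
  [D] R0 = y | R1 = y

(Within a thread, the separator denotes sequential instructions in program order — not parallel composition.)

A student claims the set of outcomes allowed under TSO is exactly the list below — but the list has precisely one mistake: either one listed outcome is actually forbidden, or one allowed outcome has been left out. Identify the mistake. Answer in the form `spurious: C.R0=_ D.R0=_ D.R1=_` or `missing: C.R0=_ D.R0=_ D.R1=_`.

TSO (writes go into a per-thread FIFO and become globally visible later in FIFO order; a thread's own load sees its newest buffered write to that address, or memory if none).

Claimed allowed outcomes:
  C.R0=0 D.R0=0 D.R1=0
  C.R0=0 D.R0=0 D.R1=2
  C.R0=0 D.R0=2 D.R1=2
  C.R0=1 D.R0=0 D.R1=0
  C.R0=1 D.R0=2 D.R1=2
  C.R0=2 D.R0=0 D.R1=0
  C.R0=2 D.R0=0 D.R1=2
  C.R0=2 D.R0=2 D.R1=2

missing: C.R0=1 D.R0=0 D.R1=2

outcome vector order: (C.R0,D.R0,D.R1)
TSO: 9 outcomes — {000, 002, 022, 100, 102, 122, 200, 202, 222}
TSO∖claimed = {102}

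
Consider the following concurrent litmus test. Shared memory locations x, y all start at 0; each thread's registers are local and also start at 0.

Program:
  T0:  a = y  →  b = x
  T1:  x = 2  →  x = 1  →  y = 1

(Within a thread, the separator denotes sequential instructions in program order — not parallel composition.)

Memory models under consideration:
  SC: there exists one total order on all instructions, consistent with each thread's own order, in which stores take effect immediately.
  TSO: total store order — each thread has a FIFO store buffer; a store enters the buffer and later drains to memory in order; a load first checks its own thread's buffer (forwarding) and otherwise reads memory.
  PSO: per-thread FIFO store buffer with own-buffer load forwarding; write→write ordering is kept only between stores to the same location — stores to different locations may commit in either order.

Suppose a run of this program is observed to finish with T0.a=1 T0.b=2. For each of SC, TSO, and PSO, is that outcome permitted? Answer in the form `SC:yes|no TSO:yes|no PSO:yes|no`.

outcome vector order: (T0.a,T0.b)
SC: 4 outcomes — {00, 01, 02, 11}
TSO: 4 outcomes — {00, 01, 02, 11}
PSO: 6 outcomes — {00, 01, 02, 10, 11, 12}
target 12 ∈ {PSO}

SC:no TSO:no PSO:yes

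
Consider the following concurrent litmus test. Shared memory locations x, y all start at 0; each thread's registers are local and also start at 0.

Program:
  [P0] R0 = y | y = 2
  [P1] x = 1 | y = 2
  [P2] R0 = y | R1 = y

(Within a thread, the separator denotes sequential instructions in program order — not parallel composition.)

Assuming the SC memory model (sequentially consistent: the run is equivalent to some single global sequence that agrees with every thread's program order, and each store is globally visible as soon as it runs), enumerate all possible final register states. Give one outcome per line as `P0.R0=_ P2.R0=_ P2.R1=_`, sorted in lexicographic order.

P0.R0=0 P2.R0=0 P2.R1=0
P0.R0=0 P2.R0=0 P2.R1=2
P0.R0=0 P2.R0=2 P2.R1=2
P0.R0=2 P2.R0=0 P2.R1=0
P0.R0=2 P2.R0=0 P2.R1=2
P0.R0=2 P2.R0=2 P2.R1=2

outcome vector order: (P0.R0,P2.R0,P2.R1)
|SC outcomes| = 6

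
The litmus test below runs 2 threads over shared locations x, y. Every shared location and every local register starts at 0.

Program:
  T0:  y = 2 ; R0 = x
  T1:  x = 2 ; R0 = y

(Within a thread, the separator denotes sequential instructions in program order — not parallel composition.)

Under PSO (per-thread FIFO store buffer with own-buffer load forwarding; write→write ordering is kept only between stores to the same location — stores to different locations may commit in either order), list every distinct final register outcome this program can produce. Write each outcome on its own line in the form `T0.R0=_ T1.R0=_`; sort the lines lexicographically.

T0.R0=0 T1.R0=0
T0.R0=0 T1.R0=2
T0.R0=2 T1.R0=0
T0.R0=2 T1.R0=2

outcome vector order: (T0.R0,T1.R0)
|PSO outcomes| = 4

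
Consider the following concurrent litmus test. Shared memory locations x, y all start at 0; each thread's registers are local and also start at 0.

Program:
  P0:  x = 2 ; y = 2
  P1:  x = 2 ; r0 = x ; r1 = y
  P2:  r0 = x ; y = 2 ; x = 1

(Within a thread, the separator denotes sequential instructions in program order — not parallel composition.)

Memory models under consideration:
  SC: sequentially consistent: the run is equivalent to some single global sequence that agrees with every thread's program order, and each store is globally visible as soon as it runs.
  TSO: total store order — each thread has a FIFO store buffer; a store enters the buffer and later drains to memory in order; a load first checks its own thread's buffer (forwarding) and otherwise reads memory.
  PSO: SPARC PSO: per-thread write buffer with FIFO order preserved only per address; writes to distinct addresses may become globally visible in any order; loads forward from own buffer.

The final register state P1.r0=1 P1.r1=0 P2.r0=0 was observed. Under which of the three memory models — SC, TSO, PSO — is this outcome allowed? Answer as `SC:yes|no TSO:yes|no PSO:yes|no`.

SC:no TSO:no PSO:yes

outcome vector order: (P1.r0,P1.r1,P2.r0)
[SC] allowed = {1/2/0, 1/2/2, 2/0/0, 2/0/2, 2/2/0, 2/2/2}
[TSO] allowed = {1/2/0, 1/2/2, 2/0/0, 2/0/2, 2/2/0, 2/2/2}
[PSO] allowed = {1/0/0, 1/0/2, 1/2/0, 1/2/2, 2/0/0, 2/0/2, 2/2/0, 2/2/2}
target 1/0/0 ∈ {PSO}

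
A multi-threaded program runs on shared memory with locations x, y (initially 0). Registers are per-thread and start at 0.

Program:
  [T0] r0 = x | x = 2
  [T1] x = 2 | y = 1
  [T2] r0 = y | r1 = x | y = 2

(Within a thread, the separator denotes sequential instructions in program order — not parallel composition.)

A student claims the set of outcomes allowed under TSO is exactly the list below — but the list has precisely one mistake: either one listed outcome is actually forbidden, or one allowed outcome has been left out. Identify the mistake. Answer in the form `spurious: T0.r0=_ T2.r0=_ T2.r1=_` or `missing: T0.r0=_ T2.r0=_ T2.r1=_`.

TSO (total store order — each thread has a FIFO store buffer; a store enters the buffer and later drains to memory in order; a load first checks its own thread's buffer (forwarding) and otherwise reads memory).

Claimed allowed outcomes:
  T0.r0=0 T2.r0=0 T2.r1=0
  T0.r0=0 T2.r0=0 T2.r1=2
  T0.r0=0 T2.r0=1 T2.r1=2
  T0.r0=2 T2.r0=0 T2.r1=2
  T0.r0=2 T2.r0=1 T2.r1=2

outcome vector order: (T0.r0,T2.r0,T2.r1)
under TSO → 000 002 012 200 202 212
TSO∖claimed = {200}

missing: T0.r0=2 T2.r0=0 T2.r1=0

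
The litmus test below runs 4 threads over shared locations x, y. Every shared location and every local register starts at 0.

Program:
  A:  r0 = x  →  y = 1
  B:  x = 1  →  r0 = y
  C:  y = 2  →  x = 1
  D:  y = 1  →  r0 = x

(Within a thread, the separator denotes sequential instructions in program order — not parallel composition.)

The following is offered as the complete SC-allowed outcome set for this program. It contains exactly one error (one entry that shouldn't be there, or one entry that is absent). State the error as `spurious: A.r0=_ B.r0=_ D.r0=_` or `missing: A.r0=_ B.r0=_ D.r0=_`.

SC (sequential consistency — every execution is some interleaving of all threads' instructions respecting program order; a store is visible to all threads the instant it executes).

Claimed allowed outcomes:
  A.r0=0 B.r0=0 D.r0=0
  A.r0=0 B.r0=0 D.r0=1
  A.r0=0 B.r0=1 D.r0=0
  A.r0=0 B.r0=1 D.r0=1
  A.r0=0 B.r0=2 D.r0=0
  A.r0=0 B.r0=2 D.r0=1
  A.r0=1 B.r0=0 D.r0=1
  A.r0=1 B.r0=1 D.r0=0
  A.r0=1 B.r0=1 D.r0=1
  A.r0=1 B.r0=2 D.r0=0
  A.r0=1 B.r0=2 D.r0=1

spurious: A.r0=0 B.r0=0 D.r0=0

outcome vector order: (A.r0,B.r0,D.r0)
SC (10): <0 0 1>; <0 1 0>; <0 1 1>; <0 2 0>; <0 2 1>; <1 0 1>; <1 1 0>; <1 1 1>; <1 2 0>; <1 2 1>
claimed∖SC = {<0 0 0>}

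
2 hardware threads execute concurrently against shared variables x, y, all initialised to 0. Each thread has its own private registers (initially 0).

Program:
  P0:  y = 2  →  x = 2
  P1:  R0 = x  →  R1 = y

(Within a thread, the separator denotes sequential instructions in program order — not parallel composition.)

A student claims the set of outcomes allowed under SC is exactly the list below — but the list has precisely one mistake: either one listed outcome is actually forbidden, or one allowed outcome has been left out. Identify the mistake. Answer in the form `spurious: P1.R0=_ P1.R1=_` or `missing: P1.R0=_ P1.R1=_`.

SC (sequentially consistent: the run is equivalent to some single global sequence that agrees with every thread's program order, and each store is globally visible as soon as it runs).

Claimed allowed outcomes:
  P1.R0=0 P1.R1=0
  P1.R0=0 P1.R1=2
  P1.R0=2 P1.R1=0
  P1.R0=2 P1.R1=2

spurious: P1.R0=2 P1.R1=0

outcome vector order: (P1.R0,P1.R1)
SC: 3 outcomes — {(0,0); (0,2); (2,2)}
claimed∖SC = {(2,0)}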